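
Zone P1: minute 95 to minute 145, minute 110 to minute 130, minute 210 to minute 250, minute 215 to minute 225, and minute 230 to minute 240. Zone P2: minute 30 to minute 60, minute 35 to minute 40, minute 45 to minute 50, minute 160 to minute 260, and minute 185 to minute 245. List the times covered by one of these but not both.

A, merged: minute 95 to minute 145, minute 210 to minute 250.
B, merged: minute 30 to minute 60, minute 160 to minute 260.
A \ B = minute 95 to minute 145.
B \ A = minute 30 to minute 60, minute 160 to minute 210, minute 250 to minute 260.
Union of the two gives the symmetric difference.

minute 30 to minute 60, minute 95 to minute 145, minute 160 to minute 210, minute 250 to minute 260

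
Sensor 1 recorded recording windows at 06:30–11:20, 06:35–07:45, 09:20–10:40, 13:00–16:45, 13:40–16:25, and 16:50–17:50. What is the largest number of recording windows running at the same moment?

2

Walk the sorted start/end points keeping a running depth.
The depth first hits 2 at 06:35.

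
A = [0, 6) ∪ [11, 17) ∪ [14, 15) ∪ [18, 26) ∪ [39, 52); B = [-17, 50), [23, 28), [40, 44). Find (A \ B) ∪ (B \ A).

Merge the first list: [0, 6), [11, 17), [18, 26), [39, 52).
Merge the second list: [-17, 50).
A but not B: [50, 52).
B but not A: [-17, 0), [6, 11), [17, 18), [26, 39).
Combining gives A △ B.

[-17, 0) ∪ [6, 11) ∪ [17, 18) ∪ [26, 39) ∪ [50, 52)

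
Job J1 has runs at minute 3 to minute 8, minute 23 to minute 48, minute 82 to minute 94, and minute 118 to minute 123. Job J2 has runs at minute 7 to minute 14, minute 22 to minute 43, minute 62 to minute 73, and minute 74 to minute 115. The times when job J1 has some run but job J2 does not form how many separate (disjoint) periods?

A \ B = minute 3 to minute 7, minute 43 to minute 48, minute 118 to minute 123.
That is 3 disjoint pieces.

3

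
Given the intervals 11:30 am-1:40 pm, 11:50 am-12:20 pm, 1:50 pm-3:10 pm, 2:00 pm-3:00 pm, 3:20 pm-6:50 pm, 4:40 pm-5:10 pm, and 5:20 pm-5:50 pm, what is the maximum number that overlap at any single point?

At 11:50 am, 2 of the intervals are simultaneously active.
No point has more.

2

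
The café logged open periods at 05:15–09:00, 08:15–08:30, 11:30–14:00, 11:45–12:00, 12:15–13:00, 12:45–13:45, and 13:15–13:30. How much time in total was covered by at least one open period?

6 h 15 min

Merged: 05:15–09:00, 11:30–14:00.
Lengths: 3 h 45 min + 2 h 30 min = 6 h 15 min.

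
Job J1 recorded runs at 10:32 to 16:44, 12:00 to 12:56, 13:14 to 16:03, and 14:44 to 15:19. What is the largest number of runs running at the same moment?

3

Sweep endpoints in order; track running count of active intervals.
Peak of 3 reached at 14:44.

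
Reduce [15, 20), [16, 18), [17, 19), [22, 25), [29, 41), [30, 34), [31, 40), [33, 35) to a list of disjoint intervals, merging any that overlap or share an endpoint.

[16, 18) overlaps/touches [15, 20) → extend to [15, 20).
[17, 19) overlaps/touches [15, 20) → extend to [15, 20).
[22, 25) is disjoint → start new block.
[29, 41) is disjoint → start new block.
[30, 34) overlaps/touches [29, 41) → extend to [29, 41).
[31, 40) overlaps/touches [29, 41) → extend to [29, 41).
[33, 35) overlaps/touches [29, 41) → extend to [29, 41).

[15, 20) ∪ [22, 25) ∪ [29, 41)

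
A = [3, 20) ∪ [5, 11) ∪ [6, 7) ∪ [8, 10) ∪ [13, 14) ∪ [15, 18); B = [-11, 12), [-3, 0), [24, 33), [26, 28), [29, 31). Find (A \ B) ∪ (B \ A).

[-11, 3) ∪ [12, 20) ∪ [24, 33)

First set merges to [3, 20).
Second set merges to [-11, 12), [24, 33).
Only in the first: [12, 20).
Only in the second: [-11, 3), [24, 33).
Together these are the periods covered by exactly one.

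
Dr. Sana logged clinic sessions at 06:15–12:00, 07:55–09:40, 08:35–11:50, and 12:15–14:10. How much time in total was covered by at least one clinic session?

7 h 40 min

Merged: 06:15–12:00, 12:15–14:10.
Lengths: 5 h 45 min + 1 h 55 min = 7 h 40 min.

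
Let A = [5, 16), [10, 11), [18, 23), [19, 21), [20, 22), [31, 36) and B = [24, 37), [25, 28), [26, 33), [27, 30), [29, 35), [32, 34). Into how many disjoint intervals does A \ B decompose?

A, merged: [5, 16), [18, 23), [31, 36).
B, merged: [24, 37).
A \ B = [5, 16), [18, 23).
That is 2 disjoint pieces.

2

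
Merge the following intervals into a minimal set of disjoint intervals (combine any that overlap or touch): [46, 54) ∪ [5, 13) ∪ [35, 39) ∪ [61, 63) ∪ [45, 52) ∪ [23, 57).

Sort by start: [5, 13), [23, 57), [35, 39), [45, 52), [46, 54), [61, 63).
[23, 57) is disjoint → start new block.
[35, 39) overlaps/touches [23, 57) → extend to [23, 57).
[45, 52) overlaps/touches [23, 57) → extend to [23, 57).
[46, 54) overlaps/touches [23, 57) → extend to [23, 57).
[61, 63) is disjoint → start new block.

[5, 13) ∪ [23, 57) ∪ [61, 63)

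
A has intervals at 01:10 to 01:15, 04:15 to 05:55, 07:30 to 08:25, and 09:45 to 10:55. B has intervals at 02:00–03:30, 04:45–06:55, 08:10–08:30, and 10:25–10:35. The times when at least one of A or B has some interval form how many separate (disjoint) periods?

5

A ∪ B = 01:10–01:15, 02:00–03:30, 04:15–06:55, 07:30–08:30, 09:45–10:55.
That is 5 disjoint pieces.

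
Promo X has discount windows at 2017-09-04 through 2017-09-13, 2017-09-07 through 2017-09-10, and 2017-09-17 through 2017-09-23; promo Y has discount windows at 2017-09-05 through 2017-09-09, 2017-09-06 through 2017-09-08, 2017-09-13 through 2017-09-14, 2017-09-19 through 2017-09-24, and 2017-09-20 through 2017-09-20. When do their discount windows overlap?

First set merges to 2017-09-04 through 2017-09-13, 2017-09-17 through 2017-09-23.
Second set merges to 2017-09-05 through 2017-09-09, 2017-09-13 through 2017-09-14, 2017-09-19 through 2017-09-24.
2017-09-04 through 2017-09-13 overlaps B on 2017-09-05 through 2017-09-09, 2017-09-13 through 2017-09-13.
2017-09-17 through 2017-09-23 overlaps B on 2017-09-19 through 2017-09-23.

2017-09-05 through 2017-09-09, 2017-09-13 through 2017-09-13, 2017-09-19 through 2017-09-23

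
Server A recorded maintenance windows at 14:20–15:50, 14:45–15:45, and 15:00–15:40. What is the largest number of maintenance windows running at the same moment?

3

Sweep endpoints in order; track running count of active intervals.
Peak of 3 reached at 15:00.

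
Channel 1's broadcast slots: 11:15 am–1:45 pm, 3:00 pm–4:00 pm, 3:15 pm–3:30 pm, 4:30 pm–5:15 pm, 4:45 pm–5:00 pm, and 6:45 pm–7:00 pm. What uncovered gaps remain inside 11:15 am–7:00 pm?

1:45 pm–3:00 pm, 4:00 pm–4:30 pm, 5:15 pm–6:45 pm

Covered (merged): 11:15 am–1:45 pm, 3:00 pm–4:00 pm, 4:30 pm–5:15 pm, 6:45 pm–7:00 pm.
Uncovered inside 11:15 am–7:00 pm: 1:45 pm–3:00 pm, 4:00 pm–4:30 pm, 5:15 pm–6:45 pm.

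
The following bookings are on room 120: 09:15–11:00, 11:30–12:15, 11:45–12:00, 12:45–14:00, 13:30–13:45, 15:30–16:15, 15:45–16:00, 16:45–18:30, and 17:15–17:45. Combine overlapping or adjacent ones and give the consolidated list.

09:15-11:00, 11:30-12:15, 12:45-14:00, 15:30-16:15, 16:45-18:30

11:30-12:15 is disjoint → start new block.
11:45-12:00 overlaps/touches 11:30-12:15 → extend to 11:30-12:15.
12:45-14:00 is disjoint → start new block.
13:30-13:45 overlaps/touches 12:45-14:00 → extend to 12:45-14:00.
15:30-16:15 is disjoint → start new block.
15:45-16:00 overlaps/touches 15:30-16:15 → extend to 15:30-16:15.
16:45-18:30 is disjoint → start new block.
17:15-17:45 overlaps/touches 16:45-18:30 → extend to 16:45-18:30.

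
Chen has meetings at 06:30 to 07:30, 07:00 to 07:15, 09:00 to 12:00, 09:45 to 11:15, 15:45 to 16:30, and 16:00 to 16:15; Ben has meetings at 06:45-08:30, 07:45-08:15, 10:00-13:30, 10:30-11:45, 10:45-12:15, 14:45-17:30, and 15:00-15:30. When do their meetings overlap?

Merge the first list: 06:30-07:30, 09:00-12:00, 15:45-16:30.
Merge the second list: 06:45-08:30, 10:00-13:30, 14:45-17:30.
06:30-07:30 meets the second set on 06:45-07:30.
09:00-12:00 meets the second set on 10:00-12:00.
15:45-16:30 meets the second set on 15:45-16:30.

06:45-07:30, 10:00-12:00, 15:45-16:30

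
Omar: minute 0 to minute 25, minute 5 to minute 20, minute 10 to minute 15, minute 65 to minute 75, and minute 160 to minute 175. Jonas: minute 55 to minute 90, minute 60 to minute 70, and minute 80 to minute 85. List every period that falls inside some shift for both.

First set merges to minute 0 to minute 25, minute 65 to minute 75, minute 160 to minute 175.
Second set merges to minute 55 to minute 90.
minute 0 to minute 25: no overlap with the second set.
minute 65 to minute 75 meets the second set on minute 65 to minute 75.
minute 160 to minute 175: no overlap with the second set.

minute 65 to minute 75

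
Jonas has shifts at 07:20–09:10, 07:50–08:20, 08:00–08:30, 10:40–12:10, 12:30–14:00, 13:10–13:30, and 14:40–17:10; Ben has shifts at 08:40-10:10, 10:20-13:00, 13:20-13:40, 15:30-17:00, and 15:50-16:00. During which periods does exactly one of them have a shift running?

07:20–08:40, 09:10–10:10, 10:20–10:40, 12:10–12:30, 13:00–13:20, 13:40–14:00, 14:40–15:30, 17:00–17:10

First set merges to 07:20–09:10, 10:40–12:10, 12:30–14:00, 14:40–17:10.
Second set merges to 08:40–10:10, 10:20–13:00, 13:20–13:40, 15:30–17:00.
Only in the first: 07:20–08:40, 13:00–13:20, 13:40–14:00, 14:40–15:30, 17:00–17:10.
Only in the second: 09:10–10:10, 10:20–10:40, 12:10–12:30.
Together these are the periods covered by exactly one.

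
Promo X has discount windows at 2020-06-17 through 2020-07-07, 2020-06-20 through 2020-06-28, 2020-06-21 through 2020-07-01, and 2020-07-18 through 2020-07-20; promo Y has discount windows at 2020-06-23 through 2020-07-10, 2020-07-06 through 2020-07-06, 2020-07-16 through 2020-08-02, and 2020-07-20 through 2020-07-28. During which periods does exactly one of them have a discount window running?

First set merges to 2020-06-17 through 2020-07-07, 2020-07-18 through 2020-07-20.
Second set merges to 2020-06-23 through 2020-07-10, 2020-07-16 through 2020-08-02.
A but not B: 2020-06-17 through 2020-06-22.
B but not A: 2020-07-08 through 2020-07-10, 2020-07-16 through 2020-07-17, 2020-07-21 through 2020-08-02.
Combining gives A △ B.

2020-06-17 through 2020-06-22, 2020-07-08 through 2020-07-10, 2020-07-16 through 2020-07-17, 2020-07-21 through 2020-08-02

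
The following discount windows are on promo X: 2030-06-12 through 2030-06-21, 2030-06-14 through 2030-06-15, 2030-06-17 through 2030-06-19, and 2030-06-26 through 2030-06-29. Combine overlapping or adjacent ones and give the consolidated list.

2030-06-14 through 2030-06-15 overlaps/touches 2030-06-12 through 2030-06-21 → extend to 2030-06-12 through 2030-06-21.
2030-06-17 through 2030-06-19 overlaps/touches 2030-06-12 through 2030-06-21 → extend to 2030-06-12 through 2030-06-21.
2030-06-26 through 2030-06-29 is disjoint → start new block.

2030-06-12 through 2030-06-21, 2030-06-26 through 2030-06-29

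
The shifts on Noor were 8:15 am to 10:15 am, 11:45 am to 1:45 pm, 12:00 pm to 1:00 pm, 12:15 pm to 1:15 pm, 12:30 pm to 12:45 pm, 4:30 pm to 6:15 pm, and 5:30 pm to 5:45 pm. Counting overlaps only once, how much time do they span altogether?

5 h 45 min

Merged: 8:15 am–10:15 am, 11:45 am–1:45 pm, 4:30 pm–6:15 pm.
Lengths: 2 h + 2 h + 1 h 45 min = 5 h 45 min.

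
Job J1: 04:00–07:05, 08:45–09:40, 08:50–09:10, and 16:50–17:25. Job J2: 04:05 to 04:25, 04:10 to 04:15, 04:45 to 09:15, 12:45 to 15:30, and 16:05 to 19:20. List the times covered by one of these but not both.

A, merged: 04:00–07:05, 08:45–09:40, 16:50–17:25.
B, merged: 04:05–04:25, 04:45–09:15, 12:45–15:30, 16:05–19:20.
Only in the first: 04:00–04:05, 04:25–04:45, 09:15–09:40.
Only in the second: 07:05–08:45, 12:45–15:30, 16:05–16:50, 17:25–19:20.
Together these are the periods covered by exactly one.

04:00–04:05, 04:25–04:45, 07:05–08:45, 09:15–09:40, 12:45–15:30, 16:05–16:50, 17:25–19:20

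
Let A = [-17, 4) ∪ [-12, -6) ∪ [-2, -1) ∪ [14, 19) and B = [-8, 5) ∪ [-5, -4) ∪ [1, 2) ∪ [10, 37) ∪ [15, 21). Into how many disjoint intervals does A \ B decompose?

First set merges to [-17, 4), [14, 19).
Second set merges to [-8, 5), [10, 37).
A \ B = [-17, -8).
That is 1 disjoint piece.

1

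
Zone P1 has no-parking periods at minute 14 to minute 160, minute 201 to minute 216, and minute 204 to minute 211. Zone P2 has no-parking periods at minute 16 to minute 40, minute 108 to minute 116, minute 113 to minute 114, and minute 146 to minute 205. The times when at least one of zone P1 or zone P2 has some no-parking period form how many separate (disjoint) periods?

1

First set merges to minute 14 to minute 160, minute 201 to minute 216.
Second set merges to minute 16 to minute 40, minute 108 to minute 116, minute 146 to minute 205.
A ∪ B = minute 14 to minute 216.
That is 1 disjoint piece.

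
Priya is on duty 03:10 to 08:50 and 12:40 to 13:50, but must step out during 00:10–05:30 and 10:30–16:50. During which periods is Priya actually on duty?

03:10–08:50 minus B → 05:30–08:50.
12:40–13:50: fully covered by B → removed.

05:30–08:50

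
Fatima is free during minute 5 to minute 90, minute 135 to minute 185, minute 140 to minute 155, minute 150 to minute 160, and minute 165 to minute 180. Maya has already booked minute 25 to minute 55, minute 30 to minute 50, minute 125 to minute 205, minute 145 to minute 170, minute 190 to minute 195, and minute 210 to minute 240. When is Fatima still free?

A, merged: minute 5 to minute 90, minute 135 to minute 185.
B, merged: minute 25 to minute 55, minute 125 to minute 205, minute 210 to minute 240.
minute 5 to minute 90 minus B → minute 5 to minute 25, minute 55 to minute 90.
minute 135 to minute 185: fully covered by B → removed.

minute 5 to minute 25, minute 55 to minute 90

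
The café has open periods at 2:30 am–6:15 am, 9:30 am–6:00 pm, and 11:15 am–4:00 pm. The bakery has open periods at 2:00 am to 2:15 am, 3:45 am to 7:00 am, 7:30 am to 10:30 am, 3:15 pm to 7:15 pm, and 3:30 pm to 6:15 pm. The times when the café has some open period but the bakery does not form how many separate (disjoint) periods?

First set merges to 2:30 am–6:15 am, 9:30 am–6:00 pm.
Second set merges to 2:00 am–2:15 am, 3:45 am–7:00 am, 7:30 am–10:30 am, 3:15 pm–7:15 pm.
A \ B = 2:30 am–3:45 am, 10:30 am–3:15 pm.
That is 2 disjoint pieces.

2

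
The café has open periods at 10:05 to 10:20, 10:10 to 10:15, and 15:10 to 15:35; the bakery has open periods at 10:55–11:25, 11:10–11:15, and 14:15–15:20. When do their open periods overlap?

Merge the first list: 10:05-10:20, 15:10-15:35.
Merge the second list: 10:55-11:25, 14:15-15:20.
10:05-10:20 falls entirely outside B.
15:10-15:35 overlaps B on 15:10-15:20.

15:10-15:20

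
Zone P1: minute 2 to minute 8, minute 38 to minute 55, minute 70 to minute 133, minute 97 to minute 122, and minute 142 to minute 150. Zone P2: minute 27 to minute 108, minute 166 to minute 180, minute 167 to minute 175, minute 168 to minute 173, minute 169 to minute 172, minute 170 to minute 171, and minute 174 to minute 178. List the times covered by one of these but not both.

Merge the first list: minute 2 to minute 8, minute 38 to minute 55, minute 70 to minute 133, minute 142 to minute 150.
Merge the second list: minute 27 to minute 108, minute 166 to minute 180.
A \ B = minute 2 to minute 8, minute 108 to minute 133, minute 142 to minute 150.
B \ A = minute 27 to minute 38, minute 55 to minute 70, minute 166 to minute 180.
Union of the two gives the symmetric difference.

minute 2 to minute 8, minute 27 to minute 38, minute 55 to minute 70, minute 108 to minute 133, minute 142 to minute 150, minute 166 to minute 180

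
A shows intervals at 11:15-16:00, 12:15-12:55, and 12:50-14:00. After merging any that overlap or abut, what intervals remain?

12:15-12:55 overlaps/touches 11:15-16:00 → extend to 11:15-16:00.
12:50-14:00 overlaps/touches 11:15-16:00 → extend to 11:15-16:00.

11:15-16:00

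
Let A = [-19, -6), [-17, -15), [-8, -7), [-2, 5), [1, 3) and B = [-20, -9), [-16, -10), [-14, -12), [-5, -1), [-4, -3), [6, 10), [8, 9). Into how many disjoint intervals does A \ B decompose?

First set merges to [-19, -6), [-2, 5).
Second set merges to [-20, -9), [-5, -1), [6, 10).
A \ B = [-9, -6), [-1, 5).
That is 2 disjoint pieces.

2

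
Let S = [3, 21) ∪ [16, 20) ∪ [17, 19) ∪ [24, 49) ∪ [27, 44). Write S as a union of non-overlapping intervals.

[16, 20) overlaps/touches [3, 21) → extend to [3, 21).
[17, 19) overlaps/touches [3, 21) → extend to [3, 21).
[24, 49) is disjoint → start new block.
[27, 44) overlaps/touches [24, 49) → extend to [24, 49).

[3, 21) ∪ [24, 49)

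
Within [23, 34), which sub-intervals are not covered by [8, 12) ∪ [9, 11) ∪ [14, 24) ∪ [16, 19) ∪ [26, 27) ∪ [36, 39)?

[24, 26) ∪ [27, 34)

The merged coverage is [8, 12), [14, 24), [26, 27), [36, 39).
Uncovered inside [23, 34): [24, 26), [27, 34).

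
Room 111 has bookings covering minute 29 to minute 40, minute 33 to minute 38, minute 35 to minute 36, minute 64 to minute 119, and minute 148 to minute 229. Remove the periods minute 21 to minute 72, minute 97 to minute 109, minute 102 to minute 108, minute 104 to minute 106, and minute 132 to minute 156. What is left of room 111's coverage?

Merge the first list: minute 29 to minute 40, minute 64 to minute 119, minute 148 to minute 229.
Merge the second list: minute 21 to minute 72, minute 97 to minute 109, minute 132 to minute 156.
minute 29 to minute 40: fully covered by B → removed.
minute 64 to minute 119 minus B → minute 72 to minute 97, minute 109 to minute 119.
minute 148 to minute 229 minus B → minute 156 to minute 229.

minute 72 to minute 97, minute 109 to minute 119, minute 156 to minute 229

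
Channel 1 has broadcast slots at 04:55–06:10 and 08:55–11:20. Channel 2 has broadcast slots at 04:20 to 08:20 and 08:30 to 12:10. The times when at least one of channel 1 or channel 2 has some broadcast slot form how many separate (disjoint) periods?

A ∪ B = 04:20–08:20, 08:30–12:10.
That is 2 disjoint pieces.

2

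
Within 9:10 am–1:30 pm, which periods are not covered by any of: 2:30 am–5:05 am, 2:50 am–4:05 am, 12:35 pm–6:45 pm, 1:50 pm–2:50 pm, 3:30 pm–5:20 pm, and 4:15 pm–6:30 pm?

The merged coverage is 2:30 am–5:05 am, 12:35 pm–6:45 pm.
Complement within 9:10 am–1:30 pm: 9:10 am–12:35 pm.

9:10 am–12:35 pm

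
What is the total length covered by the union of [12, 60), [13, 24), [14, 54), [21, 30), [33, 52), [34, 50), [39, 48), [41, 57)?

48

Merged: [12, 60).
Length: 48.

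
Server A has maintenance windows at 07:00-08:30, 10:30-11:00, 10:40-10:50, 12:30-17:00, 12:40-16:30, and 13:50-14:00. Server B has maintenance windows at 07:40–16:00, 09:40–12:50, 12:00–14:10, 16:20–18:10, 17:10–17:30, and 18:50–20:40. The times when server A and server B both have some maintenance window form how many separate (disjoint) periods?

4

Merge the first list: 07:00-08:30, 10:30-11:00, 12:30-17:00.
Merge the second list: 07:40-16:00, 16:20-18:10, 18:50-20:40.
A ∩ B = 07:40-08:30, 10:30-11:00, 12:30-16:00, 16:20-17:00.
That is 4 disjoint pieces.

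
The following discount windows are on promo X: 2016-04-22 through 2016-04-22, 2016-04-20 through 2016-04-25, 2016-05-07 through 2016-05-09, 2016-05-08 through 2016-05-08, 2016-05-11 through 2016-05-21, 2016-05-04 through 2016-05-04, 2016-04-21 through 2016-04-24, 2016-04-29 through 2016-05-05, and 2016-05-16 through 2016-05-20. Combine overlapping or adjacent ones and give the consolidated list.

Sort by start: 2016-04-20 through 2016-04-25, 2016-04-21 through 2016-04-24, 2016-04-22 through 2016-04-22, 2016-04-29 through 2016-05-05, 2016-05-04 through 2016-05-04, 2016-05-07 through 2016-05-09, 2016-05-08 through 2016-05-08, 2016-05-11 through 2016-05-21, 2016-05-16 through 2016-05-20.
2016-04-21 through 2016-04-24 overlaps/touches 2016-04-20 through 2016-04-25 → extend to 2016-04-20 through 2016-04-25.
2016-04-22 through 2016-04-22 overlaps/touches 2016-04-20 through 2016-04-25 → extend to 2016-04-20 through 2016-04-25.
2016-04-29 through 2016-05-05 is disjoint → start new block.
2016-05-04 through 2016-05-04 overlaps/touches 2016-04-29 through 2016-05-05 → extend to 2016-04-29 through 2016-05-05.
2016-05-07 through 2016-05-09 is disjoint → start new block.
2016-05-08 through 2016-05-08 overlaps/touches 2016-05-07 through 2016-05-09 → extend to 2016-05-07 through 2016-05-09.
2016-05-11 through 2016-05-21 is disjoint → start new block.
2016-05-16 through 2016-05-20 overlaps/touches 2016-05-11 through 2016-05-21 → extend to 2016-05-11 through 2016-05-21.

2016-04-20 through 2016-04-25, 2016-04-29 through 2016-05-05, 2016-05-07 through 2016-05-09, 2016-05-11 through 2016-05-21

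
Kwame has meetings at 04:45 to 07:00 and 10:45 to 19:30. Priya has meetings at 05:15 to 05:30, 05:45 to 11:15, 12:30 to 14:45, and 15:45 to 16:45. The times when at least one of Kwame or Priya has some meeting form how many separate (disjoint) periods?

1

A ∪ B = 04:45-19:30.
That is 1 disjoint piece.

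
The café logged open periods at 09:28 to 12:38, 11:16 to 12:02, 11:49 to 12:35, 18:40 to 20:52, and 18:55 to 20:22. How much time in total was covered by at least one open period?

5 h 22 min

Merged: 09:28–12:38, 18:40–20:52.
Lengths: 3 h 10 min + 2 h 12 min = 5 h 22 min.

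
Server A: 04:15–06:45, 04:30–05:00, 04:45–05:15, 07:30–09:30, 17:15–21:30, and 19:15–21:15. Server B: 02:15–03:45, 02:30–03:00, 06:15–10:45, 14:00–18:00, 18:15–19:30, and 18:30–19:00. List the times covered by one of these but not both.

Merge the first list: 04:15–06:45, 07:30–09:30, 17:15–21:30.
Merge the second list: 02:15–03:45, 06:15–10:45, 14:00–18:00, 18:15–19:30.
A \ B = 04:15–06:15, 18:00–18:15, 19:30–21:30.
B \ A = 02:15–03:45, 06:45–07:30, 09:30–10:45, 14:00–17:15.
Union of the two gives the symmetric difference.

02:15–03:45, 04:15–06:15, 06:45–07:30, 09:30–10:45, 14:00–17:15, 18:00–18:15, 19:30–21:30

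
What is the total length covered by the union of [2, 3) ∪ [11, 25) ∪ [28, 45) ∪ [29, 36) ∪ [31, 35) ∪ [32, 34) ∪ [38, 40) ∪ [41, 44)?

Merged: [2, 3), [11, 25), [28, 45).
Lengths: 1 + 14 + 17 = 32.

32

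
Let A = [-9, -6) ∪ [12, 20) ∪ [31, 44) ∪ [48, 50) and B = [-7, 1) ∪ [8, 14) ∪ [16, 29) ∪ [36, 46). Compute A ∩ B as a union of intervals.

[-9, -6) overlaps B on [-7, -6).
[12, 20) overlaps B on [12, 14), [16, 20).
[31, 44) overlaps B on [36, 44).
[48, 50) falls entirely outside B.

[-7, -6) ∪ [12, 14) ∪ [16, 20) ∪ [36, 44)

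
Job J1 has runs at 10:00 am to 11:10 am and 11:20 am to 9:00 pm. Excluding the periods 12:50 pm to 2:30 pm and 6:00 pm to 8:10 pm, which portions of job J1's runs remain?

10:00 am-11:10 am: nothing removed.
11:20 am-9:00 pm \ B = 11:20 am-12:50 pm, 2:30 pm-6:00 pm, 8:10 pm-9:00 pm.

10:00 am-11:10 am, 11:20 am-12:50 pm, 2:30 pm-6:00 pm, 8:10 pm-9:00 pm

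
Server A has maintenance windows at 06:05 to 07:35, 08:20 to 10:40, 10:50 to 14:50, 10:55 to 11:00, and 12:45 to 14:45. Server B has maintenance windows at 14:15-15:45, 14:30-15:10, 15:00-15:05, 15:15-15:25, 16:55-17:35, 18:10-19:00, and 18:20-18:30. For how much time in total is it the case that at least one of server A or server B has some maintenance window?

10 h 15 min

A, merged: 06:05–07:35, 08:20–10:40, 10:50–14:50.
B, merged: 14:15–15:45, 16:55–17:35, 18:10–19:00.
A ∪ B = 06:05–07:35, 08:20–10:40, 10:50–15:45, 16:55–17:35, 18:10–19:00.
Total: 1 h 30 min + 2 h 20 min + 4 h 55 min + 40 min + 50 min = 10 h 15 min.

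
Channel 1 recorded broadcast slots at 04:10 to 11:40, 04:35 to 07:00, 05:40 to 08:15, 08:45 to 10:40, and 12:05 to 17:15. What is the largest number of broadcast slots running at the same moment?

Walk the sorted start/end points keeping a running depth.
The depth first hits 3 at 05:40.

3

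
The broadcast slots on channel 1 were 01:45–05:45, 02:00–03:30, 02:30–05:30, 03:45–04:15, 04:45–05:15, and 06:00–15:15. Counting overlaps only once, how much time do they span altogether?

13 h 15 min

Merged: 01:45–05:45, 06:00–15:15.
Lengths: 4 h + 9 h 15 min = 13 h 15 min.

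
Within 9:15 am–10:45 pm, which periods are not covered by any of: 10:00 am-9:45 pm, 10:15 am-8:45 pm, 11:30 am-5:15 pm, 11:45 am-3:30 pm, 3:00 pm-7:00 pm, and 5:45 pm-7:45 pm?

9:15 am–10:00 am, 9:45 pm–10:45 pm

Covered (merged): 10:00 am–9:45 pm.
Uncovered inside 9:15 am–10:45 pm: 9:15 am–10:00 am, 9:45 pm–10:45 pm.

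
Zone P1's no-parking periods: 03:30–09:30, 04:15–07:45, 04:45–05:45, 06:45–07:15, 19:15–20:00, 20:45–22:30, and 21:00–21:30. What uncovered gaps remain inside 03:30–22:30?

09:30–19:15, 20:00–20:45

The merged coverage is 03:30–09:30, 19:15–20:00, 20:45–22:30.
Complement within 03:30–22:30: 09:30–19:15, 20:00–20:45.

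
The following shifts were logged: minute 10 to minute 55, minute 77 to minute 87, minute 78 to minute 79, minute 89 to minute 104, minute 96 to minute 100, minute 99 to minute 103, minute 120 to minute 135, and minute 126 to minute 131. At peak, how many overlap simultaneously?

3

Walk the sorted start/end points keeping a running depth.
The depth first hits 3 at minute 99.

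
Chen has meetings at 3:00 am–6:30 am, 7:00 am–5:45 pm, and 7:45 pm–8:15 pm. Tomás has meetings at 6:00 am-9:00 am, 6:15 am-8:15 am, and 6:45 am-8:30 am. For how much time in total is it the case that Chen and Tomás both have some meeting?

2 h 30 min

B, merged: 6:00 am–9:00 am.
A ∩ B = 6:00 am–6:30 am, 7:00 am–9:00 am.
Total: 30 min + 2 h = 2 h 30 min.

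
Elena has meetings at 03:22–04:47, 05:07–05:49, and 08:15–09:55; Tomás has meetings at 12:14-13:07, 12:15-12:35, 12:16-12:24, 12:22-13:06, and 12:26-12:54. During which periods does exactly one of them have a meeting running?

03:22–04:47, 05:07–05:49, 08:15–09:55, 12:14–13:07

Merge the second list: 12:14–13:07.
A but not B: 03:22–04:47, 05:07–05:49, 08:15–09:55.
B but not A: 12:14–13:07.
Combining gives A △ B.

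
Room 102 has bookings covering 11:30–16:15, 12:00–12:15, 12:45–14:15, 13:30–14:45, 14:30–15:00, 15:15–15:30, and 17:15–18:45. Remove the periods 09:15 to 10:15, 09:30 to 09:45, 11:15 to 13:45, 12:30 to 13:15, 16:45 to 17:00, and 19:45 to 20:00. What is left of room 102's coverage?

13:45–16:15, 17:15–18:45

Merge the first list: 11:30–16:15, 17:15–18:45.
Merge the second list: 09:15–10:15, 11:15–13:45, 16:45–17:00, 19:45–20:00.
11:30–16:15 with B removed leaves 13:45–16:15.
17:15–18:45 is untouched.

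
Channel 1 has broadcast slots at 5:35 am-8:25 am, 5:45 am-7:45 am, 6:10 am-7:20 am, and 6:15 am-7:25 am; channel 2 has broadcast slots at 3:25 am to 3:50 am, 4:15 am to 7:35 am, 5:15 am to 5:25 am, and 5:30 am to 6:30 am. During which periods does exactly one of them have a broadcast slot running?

3:25 am–3:50 am, 4:15 am–5:35 am, 7:35 am–8:25 am

Merge the first list: 5:35 am–8:25 am.
Merge the second list: 3:25 am–3:50 am, 4:15 am–7:35 am.
Only in the first: 7:35 am–8:25 am.
Only in the second: 3:25 am–3:50 am, 4:15 am–5:35 am.
Together these are the periods covered by exactly one.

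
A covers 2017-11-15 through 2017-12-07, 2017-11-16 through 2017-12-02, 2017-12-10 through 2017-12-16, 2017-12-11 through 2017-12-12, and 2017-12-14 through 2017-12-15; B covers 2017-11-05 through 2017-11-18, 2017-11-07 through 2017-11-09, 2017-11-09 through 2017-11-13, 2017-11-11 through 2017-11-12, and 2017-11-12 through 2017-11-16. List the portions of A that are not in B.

2017-11-19 through 2017-12-07, 2017-12-10 through 2017-12-16

First set merges to 2017-11-15 through 2017-12-07, 2017-12-10 through 2017-12-16.
Second set merges to 2017-11-05 through 2017-11-18.
2017-11-15 through 2017-12-07 \ B = 2017-11-19 through 2017-12-07.
2017-12-10 through 2017-12-16: nothing removed.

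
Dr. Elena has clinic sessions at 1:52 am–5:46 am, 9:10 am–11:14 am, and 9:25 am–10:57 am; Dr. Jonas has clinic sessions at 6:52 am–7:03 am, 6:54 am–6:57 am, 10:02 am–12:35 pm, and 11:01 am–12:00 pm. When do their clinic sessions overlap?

A, merged: 1:52 am-5:46 am, 9:10 am-11:14 am.
B, merged: 6:52 am-7:03 am, 10:02 am-12:35 pm.
1:52 am-5:46 am: no overlap with the second set.
9:10 am-11:14 am meets the second set on 10:02 am-11:14 am.

10:02 am-11:14 am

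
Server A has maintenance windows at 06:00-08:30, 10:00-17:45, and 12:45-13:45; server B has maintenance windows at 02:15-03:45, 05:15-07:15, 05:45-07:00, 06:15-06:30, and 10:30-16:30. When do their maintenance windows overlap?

First set merges to 06:00–08:30, 10:00–17:45.
Second set merges to 02:15–03:45, 05:15–07:15, 10:30–16:30.
06:00–08:30 overlaps B on 06:00–07:15.
10:00–17:45 overlaps B on 10:30–16:30.

06:00–07:15, 10:30–16:30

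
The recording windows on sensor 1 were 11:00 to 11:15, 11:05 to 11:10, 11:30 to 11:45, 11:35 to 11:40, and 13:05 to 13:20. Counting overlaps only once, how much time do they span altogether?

45 min

Merged: 11:00-11:15, 11:30-11:45, 13:05-13:20.
Lengths: 15 min + 15 min + 15 min = 45 min.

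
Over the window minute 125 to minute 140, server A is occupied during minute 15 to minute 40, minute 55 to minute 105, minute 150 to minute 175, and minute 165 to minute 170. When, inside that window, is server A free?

minute 125 to minute 140

Covered (merged): minute 15 to minute 40, minute 55 to minute 105, minute 150 to minute 175.
Gaps within minute 125 to minute 140: minute 125 to minute 140.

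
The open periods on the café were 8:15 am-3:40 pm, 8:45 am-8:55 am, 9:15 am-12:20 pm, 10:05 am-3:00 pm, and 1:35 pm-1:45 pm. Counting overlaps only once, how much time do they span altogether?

7 h 25 min

Merged: 8:15 am–3:40 pm.
Length: 7 h 25 min.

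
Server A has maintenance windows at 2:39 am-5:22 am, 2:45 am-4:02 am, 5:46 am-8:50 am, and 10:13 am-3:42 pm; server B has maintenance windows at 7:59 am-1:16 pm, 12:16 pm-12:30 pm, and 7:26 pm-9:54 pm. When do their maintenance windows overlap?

First set merges to 2:39 am–5:22 am, 5:46 am–8:50 am, 10:13 am–3:42 pm.
Second set merges to 7:59 am–1:16 pm, 7:26 pm–9:54 pm.
2:39 am–5:22 am falls entirely outside B.
5:46 am–8:50 am overlaps B on 7:59 am–8:50 am.
10:13 am–3:42 pm overlaps B on 10:13 am–1:16 pm.

7:59 am–8:50 am, 10:13 am–1:16 pm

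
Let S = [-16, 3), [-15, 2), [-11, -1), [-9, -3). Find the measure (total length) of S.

19

Merged: [-16, 3).
Length: 19.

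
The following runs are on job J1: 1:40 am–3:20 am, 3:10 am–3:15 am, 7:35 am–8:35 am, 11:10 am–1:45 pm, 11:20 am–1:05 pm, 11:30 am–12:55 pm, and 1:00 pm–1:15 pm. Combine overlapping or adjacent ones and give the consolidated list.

1:40 am–3:20 am, 7:35 am–8:35 am, 11:10 am–1:45 pm

3:10 am–3:15 am overlaps/touches 1:40 am–3:20 am → extend to 1:40 am–3:20 am.
7:35 am–8:35 am is disjoint → start new block.
11:10 am–1:45 pm is disjoint → start new block.
11:20 am–1:05 pm overlaps/touches 11:10 am–1:45 pm → extend to 11:10 am–1:45 pm.
11:30 am–12:55 pm overlaps/touches 11:10 am–1:45 pm → extend to 11:10 am–1:45 pm.
1:00 pm–1:15 pm overlaps/touches 11:10 am–1:45 pm → extend to 11:10 am–1:45 pm.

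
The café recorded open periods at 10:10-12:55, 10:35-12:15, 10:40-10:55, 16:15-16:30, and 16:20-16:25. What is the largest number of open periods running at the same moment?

3

Sweep endpoints in order; track running count of active intervals.
Peak of 3 reached at 10:40.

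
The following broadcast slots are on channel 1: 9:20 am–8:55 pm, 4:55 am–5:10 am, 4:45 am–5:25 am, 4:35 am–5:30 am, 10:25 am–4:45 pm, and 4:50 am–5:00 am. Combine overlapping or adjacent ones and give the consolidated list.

Sort by start: 4:35 am-5:30 am, 4:45 am-5:25 am, 4:50 am-5:00 am, 4:55 am-5:10 am, 9:20 am-8:55 pm, 10:25 am-4:45 pm.
4:45 am-5:25 am overlaps/touches 4:35 am-5:30 am → extend to 4:35 am-5:30 am.
4:50 am-5:00 am overlaps/touches 4:35 am-5:30 am → extend to 4:35 am-5:30 am.
4:55 am-5:10 am overlaps/touches 4:35 am-5:30 am → extend to 4:35 am-5:30 am.
9:20 am-8:55 pm is disjoint → start new block.
10:25 am-4:45 pm overlaps/touches 9:20 am-8:55 pm → extend to 9:20 am-8:55 pm.

4:35 am-5:30 am, 9:20 am-8:55 pm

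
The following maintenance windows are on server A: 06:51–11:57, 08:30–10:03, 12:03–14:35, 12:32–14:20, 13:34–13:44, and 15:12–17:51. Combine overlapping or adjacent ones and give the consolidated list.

06:51–11:57, 12:03–14:35, 15:12–17:51

08:30–10:03 overlaps/touches 06:51–11:57 → extend to 06:51–11:57.
12:03–14:35 is disjoint → start new block.
12:32–14:20 overlaps/touches 12:03–14:35 → extend to 12:03–14:35.
13:34–13:44 overlaps/touches 12:03–14:35 → extend to 12:03–14:35.
15:12–17:51 is disjoint → start new block.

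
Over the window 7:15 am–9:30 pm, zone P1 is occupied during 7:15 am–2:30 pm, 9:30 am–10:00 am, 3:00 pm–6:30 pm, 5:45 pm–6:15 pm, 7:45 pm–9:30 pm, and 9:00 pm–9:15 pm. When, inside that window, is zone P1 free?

The merged coverage is 7:15 am–2:30 pm, 3:00 pm–6:30 pm, 7:45 pm–9:30 pm.
Complement within 7:15 am–9:30 pm: 2:30 pm–3:00 pm, 6:30 pm–7:45 pm.

2:30 pm–3:00 pm, 6:30 pm–7:45 pm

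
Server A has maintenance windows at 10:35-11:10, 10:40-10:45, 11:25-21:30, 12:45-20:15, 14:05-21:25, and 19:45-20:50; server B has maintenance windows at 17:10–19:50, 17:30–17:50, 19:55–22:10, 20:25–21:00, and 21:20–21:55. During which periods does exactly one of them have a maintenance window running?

10:35–11:10, 11:25–17:10, 19:50–19:55, 21:30–22:10

A, merged: 10:35–11:10, 11:25–21:30.
B, merged: 17:10–19:50, 19:55–22:10.
A but not B: 10:35–11:10, 11:25–17:10, 19:50–19:55.
B but not A: 21:30–22:10.
Combining gives A △ B.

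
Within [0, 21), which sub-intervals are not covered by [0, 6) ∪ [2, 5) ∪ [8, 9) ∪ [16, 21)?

The merged coverage is [0, 6), [8, 9), [16, 21).
Complement within [0, 21): [6, 8), [9, 16).

[6, 8) ∪ [9, 16)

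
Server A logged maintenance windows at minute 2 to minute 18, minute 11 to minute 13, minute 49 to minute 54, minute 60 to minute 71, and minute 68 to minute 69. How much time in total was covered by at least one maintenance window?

Merged: minute 2 to minute 18, minute 49 to minute 54, minute 60 to minute 71.
Lengths: 16 minutes + 5 minutes + 11 minutes = 32 minutes.

32 minutes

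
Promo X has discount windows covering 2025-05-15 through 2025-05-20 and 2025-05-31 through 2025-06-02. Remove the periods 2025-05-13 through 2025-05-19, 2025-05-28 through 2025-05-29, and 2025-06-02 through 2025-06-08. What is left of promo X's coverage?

2025-05-15 through 2025-05-20 \ B = 2025-05-20 through 2025-05-20.
2025-05-31 through 2025-06-02 \ B = 2025-05-31 through 2025-06-01.

2025-05-20 through 2025-05-20, 2025-05-31 through 2025-06-01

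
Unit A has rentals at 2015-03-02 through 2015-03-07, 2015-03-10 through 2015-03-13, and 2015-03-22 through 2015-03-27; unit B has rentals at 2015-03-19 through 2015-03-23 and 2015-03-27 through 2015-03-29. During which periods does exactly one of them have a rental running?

A \ B = 2015-03-02 through 2015-03-07, 2015-03-10 through 2015-03-13, 2015-03-24 through 2015-03-26.
B \ A = 2015-03-19 through 2015-03-21, 2015-03-28 through 2015-03-29.
Union of the two gives the symmetric difference.

2015-03-02 through 2015-03-07, 2015-03-10 through 2015-03-13, 2015-03-19 through 2015-03-21, 2015-03-24 through 2015-03-26, 2015-03-28 through 2015-03-29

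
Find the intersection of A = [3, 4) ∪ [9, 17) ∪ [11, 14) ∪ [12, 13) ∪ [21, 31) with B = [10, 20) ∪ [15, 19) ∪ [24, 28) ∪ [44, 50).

Merge the first list: [3, 4), [9, 17), [21, 31).
Merge the second list: [10, 20), [24, 28), [44, 50).
[3, 4) meets no B interval.
[9, 17) ∩ B → [10, 17).
[21, 31) ∩ B → [24, 28).

[10, 17) ∪ [24, 28)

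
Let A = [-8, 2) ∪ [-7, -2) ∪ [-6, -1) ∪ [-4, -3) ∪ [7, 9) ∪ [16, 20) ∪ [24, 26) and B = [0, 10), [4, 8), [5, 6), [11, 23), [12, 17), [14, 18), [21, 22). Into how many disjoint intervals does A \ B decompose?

2

A, merged: [-8, 2), [7, 9), [16, 20), [24, 26).
B, merged: [0, 10), [11, 23).
A \ B = [-8, 0), [24, 26).
That is 2 disjoint pieces.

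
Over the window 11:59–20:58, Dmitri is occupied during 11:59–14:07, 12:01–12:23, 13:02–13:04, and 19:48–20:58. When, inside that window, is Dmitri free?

After merging, the occupied span is 11:59–14:07, 19:48–20:58.
Uncovered inside 11:59–20:58: 14:07–19:48.

14:07–19:48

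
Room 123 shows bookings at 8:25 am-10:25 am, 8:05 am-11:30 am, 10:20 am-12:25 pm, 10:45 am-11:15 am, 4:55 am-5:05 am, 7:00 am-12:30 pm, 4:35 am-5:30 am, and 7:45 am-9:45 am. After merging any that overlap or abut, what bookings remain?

Sort by start: 4:35 am–5:30 am, 4:55 am–5:05 am, 7:00 am–12:30 pm, 7:45 am–9:45 am, 8:05 am–11:30 am, 8:25 am–10:25 am, 10:20 am–12:25 pm, 10:45 am–11:15 am.
4:55 am–5:05 am overlaps/touches 4:35 am–5:30 am → extend to 4:35 am–5:30 am.
7:00 am–12:30 pm is disjoint → start new block.
7:45 am–9:45 am overlaps/touches 7:00 am–12:30 pm → extend to 7:00 am–12:30 pm.
8:05 am–11:30 am overlaps/touches 7:00 am–12:30 pm → extend to 7:00 am–12:30 pm.
8:25 am–10:25 am overlaps/touches 7:00 am–12:30 pm → extend to 7:00 am–12:30 pm.
10:20 am–12:25 pm overlaps/touches 7:00 am–12:30 pm → extend to 7:00 am–12:30 pm.
10:45 am–11:15 am overlaps/touches 7:00 am–12:30 pm → extend to 7:00 am–12:30 pm.

4:35 am–5:30 am, 7:00 am–12:30 pm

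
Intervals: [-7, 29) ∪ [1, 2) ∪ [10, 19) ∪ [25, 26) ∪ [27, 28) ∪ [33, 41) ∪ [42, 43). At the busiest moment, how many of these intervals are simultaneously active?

2

Walk the sorted start/end points keeping a running depth.
The depth first hits 2 at 1.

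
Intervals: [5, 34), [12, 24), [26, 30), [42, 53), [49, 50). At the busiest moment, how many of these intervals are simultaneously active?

2

At 12, 2 of the intervals are simultaneously active.
No point has more.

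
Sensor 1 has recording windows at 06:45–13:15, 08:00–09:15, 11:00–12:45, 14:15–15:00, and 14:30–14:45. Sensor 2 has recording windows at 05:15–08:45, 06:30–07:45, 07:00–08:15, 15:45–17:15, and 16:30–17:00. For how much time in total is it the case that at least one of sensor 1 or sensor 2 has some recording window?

Merge the first list: 06:45-13:15, 14:15-15:00.
Merge the second list: 05:15-08:45, 15:45-17:15.
A ∪ B = 05:15-13:15, 14:15-15:00, 15:45-17:15.
Total: 8 h + 45 min + 1 h 30 min = 10 h 15 min.

10 h 15 min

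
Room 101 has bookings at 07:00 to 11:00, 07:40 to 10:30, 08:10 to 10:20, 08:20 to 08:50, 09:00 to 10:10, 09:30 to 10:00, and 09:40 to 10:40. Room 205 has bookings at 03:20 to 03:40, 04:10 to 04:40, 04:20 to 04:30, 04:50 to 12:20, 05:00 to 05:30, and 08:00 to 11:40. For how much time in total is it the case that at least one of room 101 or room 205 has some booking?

8 h 20 min

A, merged: 07:00-11:00.
B, merged: 03:20-03:40, 04:10-04:40, 04:50-12:20.
A ∪ B = 03:20-03:40, 04:10-04:40, 04:50-12:20.
Total: 20 min + 30 min + 7 h 30 min = 8 h 20 min.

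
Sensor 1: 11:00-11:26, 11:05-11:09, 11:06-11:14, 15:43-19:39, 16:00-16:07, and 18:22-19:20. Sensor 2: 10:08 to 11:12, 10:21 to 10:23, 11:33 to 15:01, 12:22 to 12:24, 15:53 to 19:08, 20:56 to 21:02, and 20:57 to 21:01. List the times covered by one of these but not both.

10:08–11:00, 11:12–11:26, 11:33–15:01, 15:43–15:53, 19:08–19:39, 20:56–21:02

Merge the first list: 11:00–11:26, 15:43–19:39.
Merge the second list: 10:08–11:12, 11:33–15:01, 15:53–19:08, 20:56–21:02.
A but not B: 11:12–11:26, 15:43–15:53, 19:08–19:39.
B but not A: 10:08–11:00, 11:33–15:01, 20:56–21:02.
Combining gives A △ B.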